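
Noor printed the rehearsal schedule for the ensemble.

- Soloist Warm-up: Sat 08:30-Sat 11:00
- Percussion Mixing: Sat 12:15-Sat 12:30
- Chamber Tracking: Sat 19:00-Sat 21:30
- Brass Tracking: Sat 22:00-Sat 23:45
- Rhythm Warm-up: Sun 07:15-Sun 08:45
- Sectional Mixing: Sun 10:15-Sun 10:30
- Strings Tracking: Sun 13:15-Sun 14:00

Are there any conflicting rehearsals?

Sorted by start: Soloist Warm-up, Percussion Mixing, Chamber Tracking, Brass Tracking, Rhythm Warm-up, Sectional Mixing, Strings Tracking.
Percussion Mixing starts after Soloist Warm-up ends, so Soloist Warm-up has no further overlaps.
Chamber Tracking starts after Percussion Mixing ends, so Percussion Mixing has no further overlaps.
Brass Tracking starts after Chamber Tracking ends, so Chamber Tracking has no further overlaps.
Rhythm Warm-up starts after Brass Tracking ends, so Brass Tracking has no further overlaps.
Sectional Mixing starts after Rhythm Warm-up ends, so Rhythm Warm-up has no further overlaps.
Strings Tracking starts after Sectional Mixing ends.
Every pair is clear; the schedule has no overlaps.

No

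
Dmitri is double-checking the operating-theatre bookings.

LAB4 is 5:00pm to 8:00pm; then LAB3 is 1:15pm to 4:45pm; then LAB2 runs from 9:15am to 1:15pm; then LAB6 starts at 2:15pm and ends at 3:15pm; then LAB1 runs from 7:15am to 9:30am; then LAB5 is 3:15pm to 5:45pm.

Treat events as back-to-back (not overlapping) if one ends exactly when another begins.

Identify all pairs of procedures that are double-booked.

Sorted by start: LAB1, LAB2, LAB3, LAB6, LAB5, LAB4.
LAB2 starts before LAB1 ends → LAB1 and LAB2 overlap.
LAB3 starts after LAB1 ends — done with LAB1.
LAB3 starts exactly when LAB2 ends (back-to-back, no overlap) — done with LAB2.
LAB6 starts before LAB3 ends → LAB3 and LAB6 overlap.
LAB5 starts before LAB3 ends → LAB3 and LAB5 overlap.
LAB4 starts after LAB3 ends.
LAB5 starts exactly when LAB6 ends (back-to-back, no overlap) — done with LAB6.
LAB4 starts before LAB5 ends → LAB5 and LAB4 overlap.

LAB1 & LAB2, LAB3 & LAB5, LAB3 & LAB6, LAB4 & LAB5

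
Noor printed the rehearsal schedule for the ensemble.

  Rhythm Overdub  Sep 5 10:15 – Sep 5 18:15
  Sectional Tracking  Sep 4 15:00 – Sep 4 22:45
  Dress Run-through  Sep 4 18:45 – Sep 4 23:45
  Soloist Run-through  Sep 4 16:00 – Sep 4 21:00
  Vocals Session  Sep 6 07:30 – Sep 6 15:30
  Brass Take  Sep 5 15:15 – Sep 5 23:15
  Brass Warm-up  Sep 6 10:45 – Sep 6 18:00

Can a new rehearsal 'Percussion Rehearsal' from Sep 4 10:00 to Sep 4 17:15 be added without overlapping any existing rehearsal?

Sectional Tracking: starts Sep 4 15:00 before Percussion Rehearsal ends Sep 4 17:15, and ends Sep 4 22:45 after Percussion Rehearsal starts Sep 4 10:00 → overlap.
Soloist Run-through: starts Sep 4 16:00 before Percussion Rehearsal ends Sep 4 17:15, and ends Sep 4 21:00 after Percussion Rehearsal starts Sep 4 10:00 → overlap.
Dress Run-through: starts Sep 4 18:45 at or after Percussion Rehearsal ends Sep 4 17:15 → clear.
Rhythm Overdub: starts Sep 5 10:15 at or after Percussion Rehearsal ends Sep 4 17:15 → clear.
Brass Take: starts Sep 5 15:15 at or after Percussion Rehearsal ends Sep 4 17:15 → clear.
Vocals Session: starts Sep 6 07:30 at or after Percussion Rehearsal ends Sep 4 17:15 → clear.
Brass Warm-up: starts Sep 6 10:45 at or after Percussion Rehearsal ends Sep 4 17:15 → clear.
Percussion Rehearsal overlaps Soloist Run-through, Sectional Tracking.

No — it overlaps Sectional Tracking, Soloist Run-through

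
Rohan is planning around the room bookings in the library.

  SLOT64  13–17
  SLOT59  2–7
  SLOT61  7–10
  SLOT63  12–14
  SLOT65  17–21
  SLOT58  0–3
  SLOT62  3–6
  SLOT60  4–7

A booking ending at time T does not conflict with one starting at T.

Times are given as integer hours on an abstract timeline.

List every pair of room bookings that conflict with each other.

SLOT58 & SLOT59, SLOT59 & SLOT60, SLOT59 & SLOT62, SLOT60 & SLOT62, SLOT63 & SLOT64

Check each pair: they overlap iff neither finishes before the other starts.
Sorted by start: SLOT58, SLOT59, SLOT62, SLOT60, SLOT61, SLOT63, SLOT64, SLOT65.
SLOT59 starts before SLOT58 ends → SLOT58 and SLOT59 overlap.
SLOT62 starts exactly when SLOT58 ends (back-to-back, no overlap) — done with SLOT58.
SLOT62 starts before SLOT59 ends → SLOT59 and SLOT62 overlap.
SLOT60 starts before SLOT59 ends → SLOT59 and SLOT60 overlap.
SLOT61 starts exactly when SLOT59 ends (back-to-back, no overlap) — done with SLOT59.
SLOT60 starts before SLOT62 ends → SLOT62 and SLOT60 overlap.
SLOT61 starts after SLOT62 ends — done with SLOT62.
SLOT61 starts exactly when SLOT60 ends (back-to-back, no overlap) — done with SLOT60.
SLOT63 starts after SLOT61 ends — done with SLOT61.
SLOT64 starts before SLOT63 ends → SLOT63 and SLOT64 overlap.
SLOT65 starts after SLOT63 ends.
SLOT65 starts exactly when SLOT64 ends (back-to-back, no overlap).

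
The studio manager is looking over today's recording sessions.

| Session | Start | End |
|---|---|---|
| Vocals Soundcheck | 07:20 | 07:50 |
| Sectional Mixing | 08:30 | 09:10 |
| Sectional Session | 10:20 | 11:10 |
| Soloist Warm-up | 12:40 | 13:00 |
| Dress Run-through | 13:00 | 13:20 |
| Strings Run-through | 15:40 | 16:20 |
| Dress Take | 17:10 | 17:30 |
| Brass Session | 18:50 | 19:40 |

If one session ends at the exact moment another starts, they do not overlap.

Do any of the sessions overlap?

Sorted by start: Vocals Soundcheck, Sectional Mixing, Sectional Session, Soloist Warm-up, Dress Run-through, Strings Run-through, Dress Take, Brass Session.
Sectional Mixing starts after Vocals Soundcheck ends; Vocals Soundcheck is clear from here.
Sectional Session starts after Sectional Mixing ends; Sectional Mixing is clear from here.
Soloist Warm-up starts after Sectional Session ends; Sectional Session is clear from here.
Dress Run-through starts exactly when Soloist Warm-up ends (back-to-back, no overlap); Soloist Warm-up is clear from here.
Strings Run-through starts after Dress Run-through ends; Dress Run-through is clear from here.
Dress Take starts after Strings Run-through ends; Strings Run-through is clear from here.
Brass Session starts after Dress Take ends.
Every pair is clear; the schedule has no overlaps.

No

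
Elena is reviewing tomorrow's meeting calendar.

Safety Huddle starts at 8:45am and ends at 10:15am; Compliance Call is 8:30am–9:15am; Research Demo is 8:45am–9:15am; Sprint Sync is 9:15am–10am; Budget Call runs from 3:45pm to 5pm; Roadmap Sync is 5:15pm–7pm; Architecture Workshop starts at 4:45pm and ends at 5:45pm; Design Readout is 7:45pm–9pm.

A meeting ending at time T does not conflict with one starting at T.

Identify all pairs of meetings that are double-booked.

Architecture Workshop & Budget Call, Architecture Workshop & Roadmap Sync, Compliance Call & Research Demo, Compliance Call & Safety Huddle, Research Demo & Safety Huddle, Safety Huddle & Sprint Sync

Sorted by start: Compliance Call, Safety Huddle, Research Demo, Sprint Sync, Budget Call, Architecture Workshop, Roadmap Sync, Design Readout.
Safety Huddle starts before Compliance Call ends → Compliance Call and Safety Huddle overlap.
Research Demo starts before Compliance Call ends → Compliance Call and Research Demo overlap.
Sprint Sync starts exactly when Compliance Call ends (back-to-back, no overlap), so nothing later overlaps Compliance Call either.
Research Demo starts before Safety Huddle ends → Safety Huddle and Research Demo overlap.
Sprint Sync starts before Safety Huddle ends → Safety Huddle and Sprint Sync overlap.
Budget Call starts after Safety Huddle ends, so nothing later overlaps Safety Huddle either.
Sprint Sync starts exactly when Research Demo ends (back-to-back, no overlap), so nothing later overlaps Research Demo either.
Budget Call starts after Sprint Sync ends, so nothing later overlaps Sprint Sync either.
Architecture Workshop starts before Budget Call ends → Budget Call and Architecture Workshop overlap.
Roadmap Sync starts after Budget Call ends, so nothing later overlaps Budget Call either.
Roadmap Sync starts before Architecture Workshop ends → Architecture Workshop and Roadmap Sync overlap.
Design Readout starts after Architecture Workshop ends.
Design Readout starts after Roadmap Sync ends.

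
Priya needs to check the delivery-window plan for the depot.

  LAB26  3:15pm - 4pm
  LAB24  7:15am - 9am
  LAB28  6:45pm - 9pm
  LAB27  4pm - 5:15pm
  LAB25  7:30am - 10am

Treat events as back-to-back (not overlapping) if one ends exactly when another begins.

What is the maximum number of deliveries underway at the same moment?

Walk through starts and ends in time order (an end at T is processed before a start at T):
7:15am start LAB24 → 1
7:30am start LAB25 → 2
9am end LAB24 → 1
10am end LAB25 → 0
3:15pm start LAB26 → 1
4pm end LAB26 → 0
4pm start LAB27 → 1
5:15pm end LAB27 → 0
6:45pm start LAB28 → 1
9pm end LAB28 → 0
Peak is 2, at 7:30am (LAB24, LAB25).

2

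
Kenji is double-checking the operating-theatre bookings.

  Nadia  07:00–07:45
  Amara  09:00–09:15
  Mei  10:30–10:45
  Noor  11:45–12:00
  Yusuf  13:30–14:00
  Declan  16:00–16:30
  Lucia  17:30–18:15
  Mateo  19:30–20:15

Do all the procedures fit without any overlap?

Sorted by start: Nadia, Amara, Mei, Noor, Yusuf, Declan, Lucia, Mateo.
Amara starts after Nadia ends — done with Nadia.
Mei starts after Amara ends — done with Amara.
Noor starts after Mei ends — done with Mei.
Yusuf starts after Noor ends — done with Noor.
Declan starts after Yusuf ends — done with Yusuf.
Lucia starts after Declan ends — done with Declan.
Mateo starts after Lucia ends.
Every pair is clear; the schedule has no overlaps.

Yes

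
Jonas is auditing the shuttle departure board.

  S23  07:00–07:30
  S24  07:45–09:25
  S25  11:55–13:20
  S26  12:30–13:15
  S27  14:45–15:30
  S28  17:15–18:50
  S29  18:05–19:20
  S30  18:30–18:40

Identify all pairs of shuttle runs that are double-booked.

S25 & S26, S28 & S29, S28 & S30, S29 & S30

Sorted by start: S23, S24, S25, S26, S27, S28, S29, S30.
S24 starts after S23 ends — done with S23.
S25 starts after S24 ends — done with S24.
S26 starts before S25 ends → S25 and S26 overlap.
S27 starts after S25 ends — done with S25.
S27 starts after S26 ends — done with S26.
S28 starts after S27 ends — done with S27.
S29 starts before S28 ends → S28 and S29 overlap.
S30 starts before S28 ends → S28 and S30 overlap.
S30 starts before S29 ends → S29 and S30 overlap.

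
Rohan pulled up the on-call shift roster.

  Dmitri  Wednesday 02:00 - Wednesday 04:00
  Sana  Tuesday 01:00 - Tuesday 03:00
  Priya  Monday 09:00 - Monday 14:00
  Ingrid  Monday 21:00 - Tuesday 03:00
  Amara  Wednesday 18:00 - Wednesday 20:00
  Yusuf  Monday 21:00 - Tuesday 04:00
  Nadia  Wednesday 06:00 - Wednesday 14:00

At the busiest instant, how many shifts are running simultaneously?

Sort all start/end points and keep a running count:
Monday 09:00 start Priya → 1
Monday 14:00 end Priya → 0
Monday 21:00 start Ingrid → 1
Monday 21:00 start Yusuf → 2
Tuesday 01:00 start Sana → 3
Tuesday 03:00 end Ingrid → 2
Tuesday 03:00 end Sana → 1
Tuesday 04:00 end Yusuf → 0
Wednesday 02:00 start Dmitri → 1
Wednesday 04:00 end Dmitri → 0
Wednesday 06:00 start Nadia → 1
Wednesday 14:00 end Nadia → 0
Wednesday 18:00 start Amara → 1
Wednesday 20:00 end Amara → 0
Peak is 3, at Tuesday 01:00 (Ingrid, Sana, Yusuf).

3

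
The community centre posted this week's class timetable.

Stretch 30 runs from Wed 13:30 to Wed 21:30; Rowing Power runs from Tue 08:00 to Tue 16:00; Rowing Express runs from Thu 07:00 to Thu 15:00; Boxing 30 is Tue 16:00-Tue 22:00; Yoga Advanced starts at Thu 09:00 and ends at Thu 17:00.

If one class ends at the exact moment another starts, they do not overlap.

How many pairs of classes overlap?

Two intervals overlap when each starts before the other ends.
Sorted by start: Rowing Power, Boxing 30, Stretch 30, Rowing Express, Yoga Advanced.
Boxing 30 starts exactly when Rowing Power ends (back-to-back, no overlap), so nothing later overlaps Rowing Power either.
Stretch 30 starts after Boxing 30 ends, so nothing later overlaps Boxing 30 either.
Rowing Express starts after Stretch 30 ends, so nothing later overlaps Stretch 30 either.
Yoga Advanced starts before Rowing Express ends → Rowing Express and Yoga Advanced overlap.
Overlapping pairs: Rowing Express & Yoga Advanced — 1 in total.

1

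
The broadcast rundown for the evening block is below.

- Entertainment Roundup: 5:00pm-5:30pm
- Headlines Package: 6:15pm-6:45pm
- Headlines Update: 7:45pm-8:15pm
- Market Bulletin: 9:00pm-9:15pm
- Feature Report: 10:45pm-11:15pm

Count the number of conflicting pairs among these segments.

Sorted by start: Entertainment Roundup, Headlines Package, Headlines Update, Market Bulletin, Feature Report.
Headlines Package starts after Entertainment Roundup ends — done with Entertainment Roundup.
Headlines Update starts after Headlines Package ends — done with Headlines Package.
Market Bulletin starts after Headlines Update ends — done with Headlines Update.
Feature Report starts after Market Bulletin ends.
No pair overlaps.

0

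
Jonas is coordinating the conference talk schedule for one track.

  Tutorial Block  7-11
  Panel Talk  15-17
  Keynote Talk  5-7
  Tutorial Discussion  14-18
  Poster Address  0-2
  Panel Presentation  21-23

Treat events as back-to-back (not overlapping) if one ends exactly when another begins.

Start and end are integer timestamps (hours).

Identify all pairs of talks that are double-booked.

Check each pair: they overlap iff neither finishes before the other starts.
Sorted by start: Poster Address, Keynote Talk, Tutorial Block, Tutorial Discussion, Panel Talk, Panel Presentation.
Keynote Talk starts after Poster Address ends; Poster Address is clear from here.
Tutorial Block starts exactly when Keynote Talk ends (back-to-back, no overlap); Keynote Talk is clear from here.
Tutorial Discussion starts after Tutorial Block ends; Tutorial Block is clear from here.
Panel Talk starts before Tutorial Discussion ends → Tutorial Discussion and Panel Talk overlap.
Panel Presentation starts after Tutorial Discussion ends.
Panel Presentation starts after Panel Talk ends.

Panel Talk & Tutorial Discussion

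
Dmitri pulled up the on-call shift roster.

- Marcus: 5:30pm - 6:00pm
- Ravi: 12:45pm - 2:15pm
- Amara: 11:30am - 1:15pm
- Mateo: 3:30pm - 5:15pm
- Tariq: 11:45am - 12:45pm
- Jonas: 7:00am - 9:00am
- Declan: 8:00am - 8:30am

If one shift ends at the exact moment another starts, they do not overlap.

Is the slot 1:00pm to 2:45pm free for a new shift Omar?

Jonas: ends 9:00am at or before Omar starts 1:00pm → clear.
Declan: ends 8:30am at or before Omar starts 1:00pm → clear.
Amara: starts 11:30am before Omar ends 2:45pm, and ends 1:15pm after Omar starts 1:00pm → overlap.
Tariq: ends 12:45pm at or before Omar starts 1:00pm → clear.
Ravi: starts 12:45pm before Omar ends 2:45pm, and ends 2:15pm after Omar starts 1:00pm → overlap.
Mateo: starts 3:30pm at or after Omar ends 2:45pm → clear.
Marcus: starts 5:30pm at or after Omar ends 2:45pm → clear.
Omar overlaps Amara, Ravi.

No — it overlaps Amara, Ravi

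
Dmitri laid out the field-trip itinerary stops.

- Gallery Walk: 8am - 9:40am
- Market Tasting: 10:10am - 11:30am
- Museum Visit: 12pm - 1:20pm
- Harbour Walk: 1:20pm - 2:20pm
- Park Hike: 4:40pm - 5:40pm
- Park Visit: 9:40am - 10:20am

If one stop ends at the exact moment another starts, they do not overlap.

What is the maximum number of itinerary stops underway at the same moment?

2

Walk through starts and ends in time order (an end at T is processed before a start at T):
8am start Gallery Walk → 1
9:40am end Gallery Walk → 0
9:40am start Park Visit → 1
10:10am start Market Tasting → 2
10:20am end Park Visit → 1
11:30am end Market Tasting → 0
12pm start Museum Visit → 1
1:20pm end Museum Visit → 0
1:20pm start Harbour Walk → 1
2:20pm end Harbour Walk → 0
4:40pm start Park Hike → 1
5:40pm end Park Hike → 0
Peak is 2, at 10:10am (Market Tasting, Park Visit).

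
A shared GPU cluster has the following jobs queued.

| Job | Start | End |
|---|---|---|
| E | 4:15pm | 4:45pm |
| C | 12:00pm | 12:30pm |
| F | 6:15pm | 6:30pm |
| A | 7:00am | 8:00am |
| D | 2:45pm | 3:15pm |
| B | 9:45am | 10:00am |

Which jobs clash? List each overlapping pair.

Check each pair: they overlap iff neither finishes before the other starts.
Sorted by start: A, B, C, D, E, F.
B starts after A ends; A is clear from here.
C starts after B ends; B is clear from here.
D starts after C ends; C is clear from here.
E starts after D ends; D is clear from here.
F starts after E ends.

no conflicts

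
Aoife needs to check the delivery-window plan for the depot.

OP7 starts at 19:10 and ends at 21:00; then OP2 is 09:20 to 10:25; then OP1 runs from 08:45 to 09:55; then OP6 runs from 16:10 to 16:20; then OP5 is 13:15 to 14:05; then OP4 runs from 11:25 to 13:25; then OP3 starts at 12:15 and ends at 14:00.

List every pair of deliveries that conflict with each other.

OP1 & OP2, OP3 & OP4, OP3 & OP5, OP4 & OP5

Two intervals overlap when each starts before the other ends.
Sorted by start: OP1, OP2, OP4, OP3, OP5, OP6, OP7.
OP2 starts before OP1 ends → OP1 and OP2 overlap.
OP4 starts after OP1 ends, so OP1 has no further overlaps.
OP4 starts after OP2 ends, so OP2 has no further overlaps.
OP3 starts before OP4 ends → OP4 and OP3 overlap.
OP5 starts before OP4 ends → OP4 and OP5 overlap.
OP6 starts after OP4 ends, so OP4 has no further overlaps.
OP5 starts before OP3 ends → OP3 and OP5 overlap.
OP6 starts after OP3 ends, so OP3 has no further overlaps.
OP6 starts after OP5 ends, so OP5 has no further overlaps.
OP7 starts after OP6 ends.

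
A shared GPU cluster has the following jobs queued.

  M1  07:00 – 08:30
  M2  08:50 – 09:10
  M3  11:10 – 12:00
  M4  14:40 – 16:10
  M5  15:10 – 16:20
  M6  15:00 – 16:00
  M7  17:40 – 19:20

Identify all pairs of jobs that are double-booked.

M4 & M5, M4 & M6, M5 & M6

Sorted by start: M1, M2, M3, M4, M6, M5, M7.
M2 starts after M1 ends — done with M1.
M3 starts after M2 ends — done with M2.
M4 starts after M3 ends — done with M3.
M6 starts before M4 ends → M4 and M6 overlap.
M5 starts before M4 ends → M4 and M5 overlap.
M7 starts after M4 ends.
M5 starts before M6 ends → M6 and M5 overlap.
M7 starts after M6 ends.
M7 starts after M5 ends.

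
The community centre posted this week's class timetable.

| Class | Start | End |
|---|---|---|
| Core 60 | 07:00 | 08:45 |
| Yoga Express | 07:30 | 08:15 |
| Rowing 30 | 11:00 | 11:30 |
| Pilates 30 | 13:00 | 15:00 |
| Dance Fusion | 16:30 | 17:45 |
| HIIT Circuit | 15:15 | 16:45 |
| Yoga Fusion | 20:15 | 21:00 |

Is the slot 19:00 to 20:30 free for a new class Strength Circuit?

No — it overlaps Yoga Fusion

Core 60: ends 08:45 at or before Strength Circuit starts 19:00 → clear.
Yoga Express: ends 08:15 at or before Strength Circuit starts 19:00 → clear.
Rowing 30: ends 11:30 at or before Strength Circuit starts 19:00 → clear.
Pilates 30: ends 15:00 at or before Strength Circuit starts 19:00 → clear.
HIIT Circuit: ends 16:45 at or before Strength Circuit starts 19:00 → clear.
Dance Fusion: ends 17:45 at or before Strength Circuit starts 19:00 → clear.
Yoga Fusion: starts 20:15 before Strength Circuit ends 20:30, and ends 21:00 after Strength Circuit starts 19:00 → overlap.
Strength Circuit overlaps Yoga Fusion.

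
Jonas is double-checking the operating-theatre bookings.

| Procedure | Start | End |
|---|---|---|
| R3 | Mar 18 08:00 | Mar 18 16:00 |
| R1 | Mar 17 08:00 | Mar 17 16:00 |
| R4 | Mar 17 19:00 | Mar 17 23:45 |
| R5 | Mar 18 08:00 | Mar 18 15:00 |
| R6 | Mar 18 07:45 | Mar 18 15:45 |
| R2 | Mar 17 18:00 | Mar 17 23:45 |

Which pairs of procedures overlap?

R2 & R4, R3 & R5, R3 & R6, R5 & R6

Check each pair: they overlap iff neither finishes before the other starts.
Sorted by start: R1, R2, R4, R6, R3, R5.
R2 starts after R1 ends, so nothing later overlaps R1 either.
R4 starts before R2 ends → R2 and R4 overlap.
R6 starts after R2 ends, so nothing later overlaps R2 either.
R6 starts after R4 ends, so nothing later overlaps R4 either.
R3 starts before R6 ends → R6 and R3 overlap.
R5 starts before R6 ends → R6 and R5 overlap.
R5 starts before R3 ends → R3 and R5 overlap.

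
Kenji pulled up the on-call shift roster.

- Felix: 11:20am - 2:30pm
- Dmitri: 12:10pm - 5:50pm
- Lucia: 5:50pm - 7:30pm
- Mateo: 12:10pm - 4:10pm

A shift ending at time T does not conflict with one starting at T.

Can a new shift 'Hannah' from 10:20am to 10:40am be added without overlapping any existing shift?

Yes — the slot is free

Felix: starts 11:20am at or after Hannah ends 10:40am → clear.
Mateo: starts 12:10pm at or after Hannah ends 10:40am → clear.
Dmitri: starts 12:10pm at or after Hannah ends 10:40am → clear.
Lucia: starts 5:50pm at or after Hannah ends 10:40am → clear.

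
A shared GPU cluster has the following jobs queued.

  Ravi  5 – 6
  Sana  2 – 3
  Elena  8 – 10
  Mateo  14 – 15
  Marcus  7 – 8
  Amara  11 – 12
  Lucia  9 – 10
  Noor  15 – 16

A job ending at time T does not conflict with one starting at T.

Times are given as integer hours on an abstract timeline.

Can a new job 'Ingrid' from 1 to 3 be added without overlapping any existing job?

Sana: starts 2 before Ingrid ends 3, and ends 3 after Ingrid starts 1 → overlap.
Ravi: starts 5 at or after Ingrid ends 3 → clear.
Marcus: starts 7 at or after Ingrid ends 3 → clear.
Elena: starts 8 at or after Ingrid ends 3 → clear.
Lucia: starts 9 at or after Ingrid ends 3 → clear.
Amara: starts 11 at or after Ingrid ends 3 → clear.
Mateo: starts 14 at or after Ingrid ends 3 → clear.
Noor: starts 15 at or after Ingrid ends 3 → clear.
Ingrid overlaps Sana.

No — it overlaps Sana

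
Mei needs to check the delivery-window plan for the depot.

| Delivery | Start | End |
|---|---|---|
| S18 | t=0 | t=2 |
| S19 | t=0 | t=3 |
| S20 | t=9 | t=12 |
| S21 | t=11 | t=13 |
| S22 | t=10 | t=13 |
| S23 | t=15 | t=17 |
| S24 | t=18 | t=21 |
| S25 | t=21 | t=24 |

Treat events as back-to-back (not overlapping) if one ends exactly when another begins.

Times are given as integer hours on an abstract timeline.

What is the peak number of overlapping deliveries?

3

Sweep the timeline, counting +1 at each start and −1 at each end (ends before starts at a tie):
t=0 start S18 → 1
t=0 start S19 → 2
t=2 end S18 → 1
t=3 end S19 → 0
t=9 start S20 → 1
t=10 start S22 → 2
t=11 start S21 → 3
t=12 end S20 → 2
t=13 end S21 → 1
t=13 end S22 → 0
t=15 start S23 → 1
t=17 end S23 → 0
t=18 start S24 → 1
t=21 end S24 → 0
t=21 start S25 → 1
t=24 end S25 → 0
Peak is 3, at t=11 (S20, S21, S22).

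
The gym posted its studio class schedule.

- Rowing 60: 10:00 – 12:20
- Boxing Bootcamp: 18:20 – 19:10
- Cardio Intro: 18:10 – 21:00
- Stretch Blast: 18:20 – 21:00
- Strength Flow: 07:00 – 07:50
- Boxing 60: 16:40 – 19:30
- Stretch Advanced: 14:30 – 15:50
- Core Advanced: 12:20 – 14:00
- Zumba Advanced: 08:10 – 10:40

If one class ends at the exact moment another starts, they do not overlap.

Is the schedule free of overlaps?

Sorted by start: Strength Flow, Zumba Advanced, Rowing 60, Core Advanced, Stretch Advanced, Boxing 60, Cardio Intro, Stretch Blast, Boxing Bootcamp.
Zumba Advanced starts after Strength Flow ends — done with Strength Flow.
Rowing 60 starts before Zumba Advanced ends → Zumba Advanced and Rowing 60 overlap.
That's a conflict, so the schedule is not conflict-free.

No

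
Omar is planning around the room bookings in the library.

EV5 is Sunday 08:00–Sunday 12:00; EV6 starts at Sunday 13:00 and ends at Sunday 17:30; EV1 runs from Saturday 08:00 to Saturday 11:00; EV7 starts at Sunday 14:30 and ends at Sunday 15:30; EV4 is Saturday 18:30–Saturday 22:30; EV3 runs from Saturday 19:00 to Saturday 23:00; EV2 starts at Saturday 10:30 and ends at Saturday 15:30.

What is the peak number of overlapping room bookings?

Walk through starts and ends in time order (an end at T is processed before a start at T):
Saturday 08:00 start EV1 → 1
Saturday 10:30 start EV2 → 2
Saturday 11:00 end EV1 → 1
Saturday 15:30 end EV2 → 0
Saturday 18:30 start EV4 → 1
Saturday 19:00 start EV3 → 2
Saturday 22:30 end EV4 → 1
Saturday 23:00 end EV3 → 0
Sunday 08:00 start EV5 → 1
Sunday 12:00 end EV5 → 0
Sunday 13:00 start EV6 → 1
Sunday 14:30 start EV7 → 2
Sunday 15:30 end EV7 → 1
Sunday 17:30 end EV6 → 0
Peak is 2, at Saturday 10:30 (EV1, EV2).

2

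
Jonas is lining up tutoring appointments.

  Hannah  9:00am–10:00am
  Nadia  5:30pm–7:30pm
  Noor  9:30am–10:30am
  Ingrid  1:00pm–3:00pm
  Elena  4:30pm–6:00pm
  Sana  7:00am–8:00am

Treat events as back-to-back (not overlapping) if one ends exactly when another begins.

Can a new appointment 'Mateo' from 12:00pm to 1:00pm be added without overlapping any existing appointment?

Sana: ends 8:00am at or before Mateo starts 12:00pm → clear.
Hannah: ends 10:00am at or before Mateo starts 12:00pm → clear.
Noor: ends 10:30am at or before Mateo starts 12:00pm → clear.
Ingrid: starts 1:00pm at or after Mateo ends 1:00pm → clear.
Elena: starts 4:30pm at or after Mateo ends 1:00pm → clear.
Nadia: starts 5:30pm at or after Mateo ends 1:00pm → clear.

Yes — the slot is free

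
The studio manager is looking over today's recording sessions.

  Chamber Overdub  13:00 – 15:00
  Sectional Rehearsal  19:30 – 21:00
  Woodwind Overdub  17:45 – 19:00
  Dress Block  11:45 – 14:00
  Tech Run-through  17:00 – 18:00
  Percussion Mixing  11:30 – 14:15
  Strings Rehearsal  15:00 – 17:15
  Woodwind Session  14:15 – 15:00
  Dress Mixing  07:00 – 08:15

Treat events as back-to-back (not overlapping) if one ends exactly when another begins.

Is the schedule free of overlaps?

No

Sorted by start: Dress Mixing, Percussion Mixing, Dress Block, Chamber Overdub, Woodwind Session, Strings Rehearsal, Tech Run-through, Woodwind Overdub, Sectional Rehearsal.
Percussion Mixing starts after Dress Mixing ends, so nothing later overlaps Dress Mixing either.
Dress Block starts before Percussion Mixing ends → Percussion Mixing and Dress Block overlap.
That's a conflict, so the schedule is not conflict-free.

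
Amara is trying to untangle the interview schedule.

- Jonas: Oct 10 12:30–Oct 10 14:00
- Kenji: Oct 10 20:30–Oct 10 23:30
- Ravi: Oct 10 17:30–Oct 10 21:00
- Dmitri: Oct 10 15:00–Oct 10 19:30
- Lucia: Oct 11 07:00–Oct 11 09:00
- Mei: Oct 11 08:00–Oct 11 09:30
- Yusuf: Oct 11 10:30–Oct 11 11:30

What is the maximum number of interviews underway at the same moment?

Walk through starts and ends in time order (an end at T is processed before a start at T):
Oct 10 12:30 start Jonas → 1
Oct 10 14:00 end Jonas → 0
Oct 10 15:00 start Dmitri → 1
Oct 10 17:30 start Ravi → 2
Oct 10 19:30 end Dmitri → 1
Oct 10 20:30 start Kenji → 2
Oct 10 21:00 end Ravi → 1
Oct 10 23:30 end Kenji → 0
Oct 11 07:00 start Lucia → 1
Oct 11 08:00 start Mei → 2
Oct 11 09:00 end Lucia → 1
Oct 11 09:30 end Mei → 0
Oct 11 10:30 start Yusuf → 1
Oct 11 11:30 end Yusuf → 0
Peak is 2, at Oct 10 17:30 (Dmitri, Ravi).

2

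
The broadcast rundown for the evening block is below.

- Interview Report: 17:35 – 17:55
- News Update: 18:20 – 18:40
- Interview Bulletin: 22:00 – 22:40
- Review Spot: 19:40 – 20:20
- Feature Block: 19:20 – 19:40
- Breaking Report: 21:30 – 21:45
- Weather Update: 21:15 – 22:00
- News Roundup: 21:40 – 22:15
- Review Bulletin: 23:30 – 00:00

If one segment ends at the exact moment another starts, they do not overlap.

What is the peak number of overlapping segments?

Walk through starts and ends in time order (an end at T is processed before a start at T):
17:35 start Interview Report → 1
17:55 end Interview Report → 0
18:20 start News Update → 1
18:40 end News Update → 0
19:20 start Feature Block → 1
19:40 end Feature Block → 0
19:40 start Review Spot → 1
20:20 end Review Spot → 0
21:15 start Weather Update → 1
21:30 start Breaking Report → 2
21:40 start News Roundup → 3
21:45 end Breaking Report → 2
22:00 end Weather Update → 1
22:00 start Interview Bulletin → 2
22:15 end News Roundup → 1
22:40 end Interview Bulletin → 0
23:30 start Review Bulletin → 1
00:00 end Review Bulletin → 0
Peak is 3, at 21:40 (Breaking Report, News Roundup, Weather Update).

3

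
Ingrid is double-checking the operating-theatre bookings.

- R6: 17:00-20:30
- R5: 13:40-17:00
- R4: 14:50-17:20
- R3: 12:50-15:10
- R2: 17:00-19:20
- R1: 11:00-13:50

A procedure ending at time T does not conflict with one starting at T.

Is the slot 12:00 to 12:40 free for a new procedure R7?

No — it overlaps R1

R1: starts 11:00 before R7 ends 12:40, and ends 13:50 after R7 starts 12:00 → overlap.
R3: starts 12:50 at or after R7 ends 12:40 → clear.
R5: starts 13:40 at or after R7 ends 12:40 → clear.
R4: starts 14:50 at or after R7 ends 12:40 → clear.
R2: starts 17:00 at or after R7 ends 12:40 → clear.
R6: starts 17:00 at or after R7 ends 12:40 → clear.
R7 overlaps R1.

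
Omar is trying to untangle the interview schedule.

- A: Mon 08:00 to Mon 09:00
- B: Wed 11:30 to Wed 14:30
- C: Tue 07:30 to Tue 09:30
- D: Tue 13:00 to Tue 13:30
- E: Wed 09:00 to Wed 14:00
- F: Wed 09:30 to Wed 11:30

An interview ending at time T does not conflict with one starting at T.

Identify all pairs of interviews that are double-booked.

Sorted by start: A, C, D, E, F, B.
C starts after A ends; A is clear from here.
D starts after C ends; C is clear from here.
E starts after D ends; D is clear from here.
F starts before E ends → E and F overlap.
B starts before E ends → E and B overlap.
B starts exactly when F ends (back-to-back, no overlap).

B & E, E & F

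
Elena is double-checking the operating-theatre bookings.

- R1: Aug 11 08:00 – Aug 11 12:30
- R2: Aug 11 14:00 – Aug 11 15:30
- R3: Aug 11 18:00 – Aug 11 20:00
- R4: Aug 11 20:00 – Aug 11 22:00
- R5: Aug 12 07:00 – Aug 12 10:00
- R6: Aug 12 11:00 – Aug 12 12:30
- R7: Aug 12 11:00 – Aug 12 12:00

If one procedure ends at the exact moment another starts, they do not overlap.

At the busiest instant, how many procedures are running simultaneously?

2

Sweep the timeline, counting +1 at each start and −1 at each end (ends before starts at a tie):
Aug 11 08:00 start R1 → 1
Aug 11 12:30 end R1 → 0
Aug 11 14:00 start R2 → 1
Aug 11 15:30 end R2 → 0
Aug 11 18:00 start R3 → 1
Aug 11 20:00 end R3 → 0
Aug 11 20:00 start R4 → 1
Aug 11 22:00 end R4 → 0
Aug 12 07:00 start R5 → 1
Aug 12 10:00 end R5 → 0
Aug 12 11:00 start R6 → 1
Aug 12 11:00 start R7 → 2
Aug 12 12:00 end R7 → 1
Aug 12 12:30 end R6 → 0
Peak is 2, at Aug 12 11:00 (R6, R7).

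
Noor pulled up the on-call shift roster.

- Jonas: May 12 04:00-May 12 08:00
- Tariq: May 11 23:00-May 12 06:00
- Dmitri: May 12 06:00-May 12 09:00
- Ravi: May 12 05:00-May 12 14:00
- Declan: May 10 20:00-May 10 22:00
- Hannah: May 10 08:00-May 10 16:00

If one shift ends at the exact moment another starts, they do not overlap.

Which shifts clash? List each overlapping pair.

Sorted by start: Hannah, Declan, Tariq, Jonas, Ravi, Dmitri.
Declan starts after Hannah ends, so Hannah has no further overlaps.
Tariq starts after Declan ends, so Declan has no further overlaps.
Jonas starts before Tariq ends → Tariq and Jonas overlap.
Ravi starts before Tariq ends → Tariq and Ravi overlap.
Dmitri starts exactly when Tariq ends (back-to-back, no overlap).
Ravi starts before Jonas ends → Jonas and Ravi overlap.
Dmitri starts before Jonas ends → Jonas and Dmitri overlap.
Dmitri starts before Ravi ends → Ravi and Dmitri overlap.

Dmitri & Jonas, Dmitri & Ravi, Jonas & Ravi, Jonas & Tariq, Ravi & Tariq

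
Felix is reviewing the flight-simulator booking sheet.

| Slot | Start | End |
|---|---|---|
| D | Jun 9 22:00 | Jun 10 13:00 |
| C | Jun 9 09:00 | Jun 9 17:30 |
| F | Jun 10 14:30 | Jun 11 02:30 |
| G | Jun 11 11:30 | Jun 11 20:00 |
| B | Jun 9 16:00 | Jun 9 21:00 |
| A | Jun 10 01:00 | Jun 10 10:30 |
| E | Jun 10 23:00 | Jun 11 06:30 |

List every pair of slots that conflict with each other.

Check each pair: they overlap iff neither finishes before the other starts.
Sorted by start: C, B, D, A, F, E, G.
B starts before C ends → C and B overlap.
D starts after C ends — done with C.
D starts after B ends — done with B.
A starts before D ends → D and A overlap.
F starts after D ends — done with D.
F starts after A ends — done with A.
E starts before F ends → F and E overlap.
G starts after F ends.
G starts after E ends.

A & D, B & C, E & F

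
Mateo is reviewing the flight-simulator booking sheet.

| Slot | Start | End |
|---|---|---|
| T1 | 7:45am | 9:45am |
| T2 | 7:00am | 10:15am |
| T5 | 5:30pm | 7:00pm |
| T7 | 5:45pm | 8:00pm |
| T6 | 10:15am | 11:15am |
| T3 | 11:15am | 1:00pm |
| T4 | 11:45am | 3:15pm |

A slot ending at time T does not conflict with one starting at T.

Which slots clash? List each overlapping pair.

Sorted by start: T2, T1, T6, T3, T4, T5, T7.
T1 starts before T2 ends → T2 and T1 overlap.
T6 starts exactly when T2 ends (back-to-back, no overlap), so nothing later overlaps T2 either.
T6 starts after T1 ends, so nothing later overlaps T1 either.
T3 starts exactly when T6 ends (back-to-back, no overlap), so nothing later overlaps T6 either.
T4 starts before T3 ends → T3 and T4 overlap.
T5 starts after T3 ends, so nothing later overlaps T3 either.
T5 starts after T4 ends, so nothing later overlaps T4 either.
T7 starts before T5 ends → T5 and T7 overlap.

T1 & T2, T3 & T4, T5 & T7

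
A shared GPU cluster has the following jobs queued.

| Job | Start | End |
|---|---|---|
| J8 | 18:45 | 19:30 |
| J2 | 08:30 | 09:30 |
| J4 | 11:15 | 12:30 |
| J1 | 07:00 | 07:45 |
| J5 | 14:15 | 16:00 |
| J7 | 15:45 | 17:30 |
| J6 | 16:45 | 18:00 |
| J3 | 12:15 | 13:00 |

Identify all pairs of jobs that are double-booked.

Sorted by start: J1, J2, J4, J3, J5, J7, J6, J8.
J2 starts after J1 ends, so J1 has no further overlaps.
J4 starts after J2 ends, so J2 has no further overlaps.
J3 starts before J4 ends → J4 and J3 overlap.
J5 starts after J4 ends, so J4 has no further overlaps.
J5 starts after J3 ends, so J3 has no further overlaps.
J7 starts before J5 ends → J5 and J7 overlap.
J6 starts after J5 ends, so J5 has no further overlaps.
J6 starts before J7 ends → J7 and J6 overlap.
J8 starts after J7 ends.
J8 starts after J6 ends.

J3 & J4, J5 & J7, J6 & J7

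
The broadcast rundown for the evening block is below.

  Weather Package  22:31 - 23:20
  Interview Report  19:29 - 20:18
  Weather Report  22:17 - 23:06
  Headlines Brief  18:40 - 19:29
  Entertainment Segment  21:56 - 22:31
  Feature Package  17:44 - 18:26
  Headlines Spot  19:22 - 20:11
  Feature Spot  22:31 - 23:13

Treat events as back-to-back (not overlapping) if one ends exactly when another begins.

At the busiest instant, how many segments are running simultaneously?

Sort all start/end points and keep a running count:
17:44 start Feature Package → 1
18:26 end Feature Package → 0
18:40 start Headlines Brief → 1
19:22 start Headlines Spot → 2
19:29 end Headlines Brief → 1
19:29 start Interview Report → 2
20:11 end Headlines Spot → 1
20:18 end Interview Report → 0
21:56 start Entertainment Segment → 1
22:17 start Weather Report → 2
22:31 end Entertainment Segment → 1
22:31 start Feature Spot → 2
22:31 start Weather Package → 3
23:06 end Weather Report → 2
23:13 end Feature Spot → 1
23:20 end Weather Package → 0
Peak is 3, at 22:31 (Feature Spot, Weather Package, Weather Report).

3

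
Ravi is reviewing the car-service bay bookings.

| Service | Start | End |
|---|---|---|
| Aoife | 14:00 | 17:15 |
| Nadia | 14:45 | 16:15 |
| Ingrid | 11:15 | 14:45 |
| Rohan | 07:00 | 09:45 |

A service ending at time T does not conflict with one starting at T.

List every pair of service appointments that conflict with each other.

Two intervals overlap when each starts before the other ends.
Sorted by start: Rohan, Ingrid, Aoife, Nadia.
Ingrid starts after Rohan ends; Rohan is clear from here.
Aoife starts before Ingrid ends → Ingrid and Aoife overlap.
Nadia starts exactly when Ingrid ends (back-to-back, no overlap).
Nadia starts before Aoife ends → Aoife and Nadia overlap.

Aoife & Ingrid, Aoife & Nadia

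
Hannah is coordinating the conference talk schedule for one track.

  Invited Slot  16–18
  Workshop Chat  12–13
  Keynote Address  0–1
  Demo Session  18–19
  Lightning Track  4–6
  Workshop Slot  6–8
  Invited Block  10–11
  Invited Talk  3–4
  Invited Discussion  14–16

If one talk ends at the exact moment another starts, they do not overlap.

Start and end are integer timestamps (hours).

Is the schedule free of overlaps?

Yes

Sorted by start: Keynote Address, Invited Talk, Lightning Track, Workshop Slot, Invited Block, Workshop Chat, Invited Discussion, Invited Slot, Demo Session.
Invited Talk starts after Keynote Address ends — done with Keynote Address.
Lightning Track starts exactly when Invited Talk ends (back-to-back, no overlap) — done with Invited Talk.
Workshop Slot starts exactly when Lightning Track ends (back-to-back, no overlap) — done with Lightning Track.
Invited Block starts after Workshop Slot ends — done with Workshop Slot.
Workshop Chat starts after Invited Block ends — done with Invited Block.
Invited Discussion starts after Workshop Chat ends — done with Workshop Chat.
Invited Slot starts exactly when Invited Discussion ends (back-to-back, no overlap) — done with Invited Discussion.
Demo Session starts exactly when Invited Slot ends (back-to-back, no overlap).
Every pair is clear; the schedule has no overlaps.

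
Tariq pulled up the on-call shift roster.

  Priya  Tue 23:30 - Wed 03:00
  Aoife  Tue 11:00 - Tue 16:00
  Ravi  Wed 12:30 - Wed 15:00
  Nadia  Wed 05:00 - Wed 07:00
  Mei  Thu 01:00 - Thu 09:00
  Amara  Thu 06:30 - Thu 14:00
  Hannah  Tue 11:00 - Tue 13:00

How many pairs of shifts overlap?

2

Sorted by start: Aoife, Hannah, Priya, Nadia, Ravi, Mei, Amara.
Hannah starts before Aoife ends → Aoife and Hannah overlap.
Priya starts after Aoife ends, so nothing later overlaps Aoife either.
Priya starts after Hannah ends, so nothing later overlaps Hannah either.
Nadia starts after Priya ends, so nothing later overlaps Priya either.
Ravi starts after Nadia ends, so nothing later overlaps Nadia either.
Mei starts after Ravi ends, so nothing later overlaps Ravi either.
Amara starts before Mei ends → Mei and Amara overlap.
Overlapping pairs: Amara & Mei, Aoife & Hannah — 2 in total.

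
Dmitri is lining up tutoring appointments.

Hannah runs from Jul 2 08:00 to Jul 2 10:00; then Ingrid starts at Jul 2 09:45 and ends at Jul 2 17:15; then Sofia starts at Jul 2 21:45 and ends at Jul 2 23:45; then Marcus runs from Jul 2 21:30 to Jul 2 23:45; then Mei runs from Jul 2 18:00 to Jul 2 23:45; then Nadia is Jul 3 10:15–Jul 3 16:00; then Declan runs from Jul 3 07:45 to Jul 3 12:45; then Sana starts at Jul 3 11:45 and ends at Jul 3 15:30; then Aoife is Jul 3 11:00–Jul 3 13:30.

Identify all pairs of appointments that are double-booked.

Sorted by start: Hannah, Ingrid, Mei, Marcus, Sofia, Declan, Nadia, Aoife, Sana.
Ingrid starts before Hannah ends → Hannah and Ingrid overlap.
Mei starts after Hannah ends — done with Hannah.
Mei starts after Ingrid ends — done with Ingrid.
Marcus starts before Mei ends → Mei and Marcus overlap.
Sofia starts before Mei ends → Mei and Sofia overlap.
Declan starts after Mei ends — done with Mei.
Sofia starts before Marcus ends → Marcus and Sofia overlap.
Declan starts after Marcus ends — done with Marcus.
Declan starts after Sofia ends — done with Sofia.
Nadia starts before Declan ends → Declan and Nadia overlap.
Aoife starts before Declan ends → Declan and Aoife overlap.
Sana starts before Declan ends → Declan and Sana overlap.
Aoife starts before Nadia ends → Nadia and Aoife overlap.
Sana starts before Nadia ends → Nadia and Sana overlap.
Sana starts before Aoife ends → Aoife and Sana overlap.

Aoife & Declan, Aoife & Nadia, Aoife & Sana, Declan & Nadia, Declan & Sana, Hannah & Ingrid, Marcus & Mei, Marcus & Sofia, Mei & Sofia, Nadia & Sana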